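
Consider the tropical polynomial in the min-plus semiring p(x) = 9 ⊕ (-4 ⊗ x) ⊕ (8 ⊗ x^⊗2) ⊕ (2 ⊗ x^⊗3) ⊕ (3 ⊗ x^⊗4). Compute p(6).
p(6) = 2

A tropical monomial a ⊗ x^⊗i evaluates to a + i · x. Evaluating each term at x = 6:
  Term 0 contributes 9 + 0 · 6 = 9
  Term 1 contributes -4 + 1 · 6 = 2
  Term 2 contributes 8 + 2 · 6 = 20
  Term 3 contributes 2 + 3 · 6 = 20
  Term 4 contributes 3 + 4 · 6 = 27
p(6) = ⊕ of these = min[9, 2, 20, 20, 27] = 2.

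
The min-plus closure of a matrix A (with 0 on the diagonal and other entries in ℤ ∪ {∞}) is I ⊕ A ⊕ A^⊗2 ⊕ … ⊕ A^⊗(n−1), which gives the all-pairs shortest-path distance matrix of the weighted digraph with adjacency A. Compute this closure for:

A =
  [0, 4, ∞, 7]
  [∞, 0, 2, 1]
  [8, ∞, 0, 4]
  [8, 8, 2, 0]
Closure =
  [0, 4, 6, 5]
  [9, 0, 2, 1]
  [8, 12, 0, 4]
  [8, 8, 2, 0]

This is the Floyd-Warshall all-pairs shortest-path computation. For each intermediate vertex k = 0, 1, …, 3, update dist[i][j] ← min(dist[i][j], dist[i][k] + dist[k][j]). The final matrix gives, for each (i, j), the minimum total weight of any directed path from i to j (possibly empty when i = j).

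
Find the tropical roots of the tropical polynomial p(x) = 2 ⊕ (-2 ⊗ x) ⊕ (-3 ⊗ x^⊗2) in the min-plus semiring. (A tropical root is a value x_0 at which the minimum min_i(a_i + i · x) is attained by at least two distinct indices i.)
Roots: {1, 4}

Each tropical root is a break point of the lower envelope of the lines y = a_i + i · x (there are 3 lines, with slopes 0, 1, ..., 2). Only the lines that attain the minimum somewhere contribute to roots; other lines are dominated. Here the surviving (envelope) indices are i = 2, i = 1, i = 0.
Intersections between consecutive envelope lines give the roots: for adjacent envelope indices i < j the intersection is x = (a_i − a_j) / (j − i). Reading off the sorted break points: {1, 4}.
Verification: at each break x_0, at least two indices attain the minimum of min_i(a_i + i · x_0).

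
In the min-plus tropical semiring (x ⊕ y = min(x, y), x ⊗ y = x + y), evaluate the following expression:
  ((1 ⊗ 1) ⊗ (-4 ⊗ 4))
((1 ⊗ 1) ⊗ (-4 ⊗ 4)) = 2

Expand innermost to outermost. Recall ⊕ takes the minimum of its arguments and ⊗ takes their sum. Working out the expression ((1 ⊗ 1) ⊗ (-4 ⊗ 4)) gives 2.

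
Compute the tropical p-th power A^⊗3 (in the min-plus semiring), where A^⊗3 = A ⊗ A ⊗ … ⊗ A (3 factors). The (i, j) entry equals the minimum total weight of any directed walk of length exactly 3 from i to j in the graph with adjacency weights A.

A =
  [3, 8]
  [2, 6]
A^⊗3 =
  [9, 14]
  [8, 13]

Each entry (A^⊗3)_ij equals the minimum over all length-3 walks i = v_0 → v_1 → … → v_3 = j of Σ_t A[v_t][v_{t+1}]. For example, for (i, j) = (0, 1) we minimise over 4 possible intermediate vertex sequences; the minimum is 14, attained along the walk 0 → 0 → 0 → 1.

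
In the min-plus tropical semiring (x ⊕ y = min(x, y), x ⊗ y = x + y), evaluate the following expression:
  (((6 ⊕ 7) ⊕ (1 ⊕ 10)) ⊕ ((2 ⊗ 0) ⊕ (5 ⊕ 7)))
(((6 ⊕ 7) ⊕ (1 ⊕ 10)) ⊕ ((2 ⊗ 0) ⊕ (5 ⊕ 7))) = 1

Expand innermost to outermost. Recall ⊕ takes the minimum of its arguments and ⊗ takes their sum. Working out the expression (((6 ⊕ 7) ⊕ (1 ⊕ 10)) ⊕ ((2 ⊗ 0) ⊕ (5 ⊕ 7))) gives 1.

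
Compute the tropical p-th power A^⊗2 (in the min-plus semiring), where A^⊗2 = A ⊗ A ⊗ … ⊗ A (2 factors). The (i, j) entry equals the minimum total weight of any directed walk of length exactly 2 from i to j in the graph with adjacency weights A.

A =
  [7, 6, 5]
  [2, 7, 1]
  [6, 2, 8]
A^⊗2 =
  [8, 7, 7]
  [7, 3, 7]
  [4, 9, 3]

Each entry (A^⊗2)_ij equals the minimum over all length-2 walks i = v_0 → v_1 → … → v_2 = j of Σ_t A[v_t][v_{t+1}]. For example, for (i, j) = (0, 2) we minimise over 3 possible intermediate vertex sequences; the minimum is 7, attained along the walk 0 → 1 → 2.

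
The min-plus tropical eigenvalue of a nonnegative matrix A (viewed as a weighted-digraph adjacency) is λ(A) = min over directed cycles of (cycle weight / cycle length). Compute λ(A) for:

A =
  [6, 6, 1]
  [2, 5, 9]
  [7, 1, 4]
λ(A) = 4/3

Enumerate directed cycles and compute their means (weight / length). Sample:
  cycle 0 → 0: weight = 6, length = 1, mean = 6/1 ≈ 6.000
  cycle 1 → 1: weight = 5, length = 1, mean = 5/1 ≈ 5.000
  cycle 2 → 2: weight = 4, length = 1, mean = 4/1 ≈ 4.000
  cycle 0 → 1 → 0: weight = 8, length = 2, mean = 8/2 ≈ 4.000
  cycle 0 → 2 → 0: weight = 8, length = 2, mean = 8/2 ≈ 4.000
  cycle 1 → 0 → 1: weight = 8, length = 2, mean = 8/2 ≈ 4.000
Minimum mean = 1.333, attained e.g. along the cycle 0 → 2 → 1 → 0 with weight 4 and length 3. So λ(A) = 4/3 = 4/3.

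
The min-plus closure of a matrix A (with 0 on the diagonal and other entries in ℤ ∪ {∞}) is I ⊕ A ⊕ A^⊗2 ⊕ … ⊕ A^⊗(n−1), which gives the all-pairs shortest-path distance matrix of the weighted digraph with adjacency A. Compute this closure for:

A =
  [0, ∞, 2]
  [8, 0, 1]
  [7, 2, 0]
Closure =
  [0, 4, 2]
  [8, 0, 1]
  [7, 2, 0]

This is the Floyd-Warshall all-pairs shortest-path computation. For each intermediate vertex k = 0, 1, …, 2, update dist[i][j] ← min(dist[i][j], dist[i][k] + dist[k][j]). The final matrix gives, for each (i, j), the minimum total weight of any directed path from i to j (possibly empty when i = j).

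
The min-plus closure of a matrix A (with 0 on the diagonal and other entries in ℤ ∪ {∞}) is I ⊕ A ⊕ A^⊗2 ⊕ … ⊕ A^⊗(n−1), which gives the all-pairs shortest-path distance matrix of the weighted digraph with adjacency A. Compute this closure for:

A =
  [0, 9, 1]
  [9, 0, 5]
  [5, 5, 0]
Closure =
  [0, 6, 1]
  [9, 0, 5]
  [5, 5, 0]

This is the Floyd-Warshall all-pairs shortest-path computation. For each intermediate vertex k = 0, 1, …, 2, update dist[i][j] ← min(dist[i][j], dist[i][k] + dist[k][j]). The final matrix gives, for each (i, j), the minimum total weight of any directed path from i to j (possibly empty when i = j).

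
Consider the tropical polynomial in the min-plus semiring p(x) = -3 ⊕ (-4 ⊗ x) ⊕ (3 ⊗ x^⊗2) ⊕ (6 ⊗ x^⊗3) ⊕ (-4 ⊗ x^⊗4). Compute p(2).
p(2) = -3

A tropical monomial a ⊗ x^⊗i evaluates to a + i · x. Evaluating each term at x = 2:
  Term 0 contributes -3 + 0 · 2 = -3
  Term 1 contributes -4 + 1 · 2 = -2
  Term 2 contributes 3 + 2 · 2 = 7
  Term 3 contributes 6 + 3 · 2 = 12
  Term 4 contributes -4 + 4 · 2 = 4
p(2) = ⊕ of these = min[-3, -2, 7, 12, 4] = -3.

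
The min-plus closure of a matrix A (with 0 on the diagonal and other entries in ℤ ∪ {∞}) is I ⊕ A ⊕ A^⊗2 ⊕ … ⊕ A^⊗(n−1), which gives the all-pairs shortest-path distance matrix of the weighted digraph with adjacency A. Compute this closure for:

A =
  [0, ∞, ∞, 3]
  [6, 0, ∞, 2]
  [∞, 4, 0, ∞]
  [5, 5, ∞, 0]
Closure =
  [0, 8, ∞, 3]
  [6, 0, ∞, 2]
  [10, 4, 0, 6]
  [5, 5, ∞, 0]

This is the Floyd-Warshall all-pairs shortest-path computation. For each intermediate vertex k = 0, 1, …, 3, update dist[i][j] ← min(dist[i][j], dist[i][k] + dist[k][j]). The final matrix gives, for each (i, j), the minimum total weight of any directed path from i to j (possibly empty when i = j).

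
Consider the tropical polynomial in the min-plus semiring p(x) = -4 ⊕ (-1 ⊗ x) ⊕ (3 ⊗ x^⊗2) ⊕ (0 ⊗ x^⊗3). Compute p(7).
p(7) = -4

A tropical monomial a ⊗ x^⊗i evaluates to a + i · x. Evaluating each term at x = 7:
  Term 0 contributes -4 + 0 · 7 = -4
  Term 1 contributes -1 + 1 · 7 = 6
  Term 2 contributes 3 + 2 · 7 = 17
  Term 3 contributes 0 + 3 · 7 = 21
p(7) = ⊕ of these = min[-4, 6, 17, 21] = -4.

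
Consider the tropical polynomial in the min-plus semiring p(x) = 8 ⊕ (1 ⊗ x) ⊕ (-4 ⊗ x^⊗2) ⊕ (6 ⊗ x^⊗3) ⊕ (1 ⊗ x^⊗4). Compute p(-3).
p(-3) = -11

A tropical monomial a ⊗ x^⊗i evaluates to a + i · x. Evaluating each term at x = -3:
  Term 0 contributes 8 + 0 · -3 = 8
  Term 1 contributes 1 + 1 · -3 = -2
  Term 2 contributes -4 + 2 · -3 = -10
  Term 3 contributes 6 + 3 · -3 = -3
  Term 4 contributes 1 + 4 · -3 = -11
p(-3) = ⊕ of these = min[8, -2, -10, -3, -11] = -11.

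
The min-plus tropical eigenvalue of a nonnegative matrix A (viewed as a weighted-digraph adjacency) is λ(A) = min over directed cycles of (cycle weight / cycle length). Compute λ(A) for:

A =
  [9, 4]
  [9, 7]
λ(A) = 13/2

Enumerate directed cycles and compute their means (weight / length). Sample:
  cycle 0 → 0: weight = 9, length = 1, mean = 9/1 ≈ 9.000
  cycle 1 → 1: weight = 7, length = 1, mean = 7/1 ≈ 7.000
  cycle 0 → 1 → 0: weight = 13, length = 2, mean = 13/2 ≈ 6.500
  cycle 1 → 0 → 1: weight = 13, length = 2, mean = 13/2 ≈ 6.500
Minimum mean = 6.500, attained e.g. along the cycle 0 → 1 → 0 with weight 13 and length 2. So λ(A) = 13/2 = 13/2.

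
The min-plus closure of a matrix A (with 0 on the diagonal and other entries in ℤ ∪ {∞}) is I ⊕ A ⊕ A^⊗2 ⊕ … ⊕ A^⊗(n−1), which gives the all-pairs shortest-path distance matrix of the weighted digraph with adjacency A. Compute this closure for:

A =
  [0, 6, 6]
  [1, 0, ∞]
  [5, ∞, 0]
Closure =
  [0, 6, 6]
  [1, 0, 7]
  [5, 11, 0]

This is the Floyd-Warshall all-pairs shortest-path computation. For each intermediate vertex k = 0, 1, …, 2, update dist[i][j] ← min(dist[i][j], dist[i][k] + dist[k][j]). The final matrix gives, for each (i, j), the minimum total weight of any directed path from i to j (possibly empty when i = j).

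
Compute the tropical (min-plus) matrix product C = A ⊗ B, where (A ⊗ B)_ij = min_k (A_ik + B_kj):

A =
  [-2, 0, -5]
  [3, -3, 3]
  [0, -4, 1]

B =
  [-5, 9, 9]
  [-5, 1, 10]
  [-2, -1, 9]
A ⊗ B =
  [-7, -6, 4]
  [-8, -2, 7]
  [-9, -3, 6]

Apply the min-plus product entry-by-entry:
  C[0][0] = min over k of (A[0][0] + B[0][0] = -2 + -5 = -7, A[0][1] + B[1][0] = 0 + -5 = -5, A[0][2] + B[2][0] = -5 + -2 = -7) = -7 (attained at k = 0)
  C[0][1] = min over k of (A[0][0] + B[0][1] = -2 + 9 = 7, A[0][1] + B[1][1] = 0 + 1 = 1, A[0][2] + B[2][1] = -5 + -1 = -6) = -6 (attained at k = 2)
  C[0][2] = min over k of (A[0][0] + B[0][2] = -2 + 9 = 7, A[0][1] + B[1][2] = 0 + 10 = 10, A[0][2] + B[2][2] = -5 + 9 = 4) = 4 (attained at k = 2)
  C[1][0] = min over k of (A[1][0] + B[0][0] = 3 + -5 = -2, A[1][1] + B[1][0] = -3 + -5 = -8, A[1][2] + B[2][0] = 3 + -2 = 1) = -8 (attained at k = 1)
  C[1][1] = min over k of (A[1][0] + B[0][1] = 3 + 9 = 12, A[1][1] + B[1][1] = -3 + 1 = -2, A[1][2] + B[2][1] = 3 + -1 = 2) = -2 (attained at k = 1)
  C[1][2] = min over k of (A[1][0] + B[0][2] = 3 + 9 = 12, A[1][1] + B[1][2] = -3 + 10 = 7, A[1][2] + B[2][2] = 3 + 9 = 12) = 7 (attained at k = 1)
  C[2][0] = min over k of (A[2][0] + B[0][0] = 0 + -5 = -5, A[2][1] + B[1][0] = -4 + -5 = -9, A[2][2] + B[2][0] = 1 + -2 = -1) = -9 (attained at k = 1)
  C[2][1] = min over k of (A[2][0] + B[0][1] = 0 + 9 = 9, A[2][1] + B[1][1] = -4 + 1 = -3, A[2][2] + B[2][1] = 1 + -1 = 0) = -3 (attained at k = 1)
  C[2][2] = min over k of (A[2][0] + B[0][2] = 0 + 9 = 9, A[2][1] + B[1][2] = -4 + 10 = 6, A[2][2] + B[2][2] = 1 + 9 = 10) = 6 (attained at k = 1)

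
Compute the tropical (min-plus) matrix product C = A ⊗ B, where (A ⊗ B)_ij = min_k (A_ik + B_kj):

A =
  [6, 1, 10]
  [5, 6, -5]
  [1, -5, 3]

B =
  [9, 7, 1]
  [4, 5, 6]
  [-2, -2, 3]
A ⊗ B =
  [5, 6, 7]
  [-7, -7, -2]
  [-1, 0, 1]

Apply the min-plus product entry-by-entry:
  C[0][0] = min over k of (A[0][0] + B[0][0] = 6 + 9 = 15, A[0][1] + B[1][0] = 1 + 4 = 5, A[0][2] + B[2][0] = 10 + -2 = 8) = 5 (attained at k = 1)
  C[0][1] = min over k of (A[0][0] + B[0][1] = 6 + 7 = 13, A[0][1] + B[1][1] = 1 + 5 = 6, A[0][2] + B[2][1] = 10 + -2 = 8) = 6 (attained at k = 1)
  C[0][2] = min over k of (A[0][0] + B[0][2] = 6 + 1 = 7, A[0][1] + B[1][2] = 1 + 6 = 7, A[0][2] + B[2][2] = 10 + 3 = 13) = 7 (attained at k = 0)
  C[1][0] = min over k of (A[1][0] + B[0][0] = 5 + 9 = 14, A[1][1] + B[1][0] = 6 + 4 = 10, A[1][2] + B[2][0] = -5 + -2 = -7) = -7 (attained at k = 2)
  C[1][1] = min over k of (A[1][0] + B[0][1] = 5 + 7 = 12, A[1][1] + B[1][1] = 6 + 5 = 11, A[1][2] + B[2][1] = -5 + -2 = -7) = -7 (attained at k = 2)
  C[1][2] = min over k of (A[1][0] + B[0][2] = 5 + 1 = 6, A[1][1] + B[1][2] = 6 + 6 = 12, A[1][2] + B[2][2] = -5 + 3 = -2) = -2 (attained at k = 2)
  C[2][0] = min over k of (A[2][0] + B[0][0] = 1 + 9 = 10, A[2][1] + B[1][0] = -5 + 4 = -1, A[2][2] + B[2][0] = 3 + -2 = 1) = -1 (attained at k = 1)
  C[2][1] = min over k of (A[2][0] + B[0][1] = 1 + 7 = 8, A[2][1] + B[1][1] = -5 + 5 = 0, A[2][2] + B[2][1] = 3 + -2 = 1) = 0 (attained at k = 1)
  C[2][2] = min over k of (A[2][0] + B[0][2] = 1 + 1 = 2, A[2][1] + B[1][2] = -5 + 6 = 1, A[2][2] + B[2][2] = 3 + 3 = 6) = 1 (attained at k = 1)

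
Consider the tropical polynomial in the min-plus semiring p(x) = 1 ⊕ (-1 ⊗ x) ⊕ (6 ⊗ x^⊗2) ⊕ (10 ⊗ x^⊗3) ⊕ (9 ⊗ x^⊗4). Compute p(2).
p(2) = 1

A tropical monomial a ⊗ x^⊗i evaluates to a + i · x. Evaluating each term at x = 2:
  Term 0 contributes 1 + 0 · 2 = 1
  Term 1 contributes -1 + 1 · 2 = 1
  Term 2 contributes 6 + 2 · 2 = 10
  Term 3 contributes 10 + 3 · 2 = 16
  Term 4 contributes 9 + 4 · 2 = 17
p(2) = ⊕ of these = min[1, 1, 10, 16, 17] = 1.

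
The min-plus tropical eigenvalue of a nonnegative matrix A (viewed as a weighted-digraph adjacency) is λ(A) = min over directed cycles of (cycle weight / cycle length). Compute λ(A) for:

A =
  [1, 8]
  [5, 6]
λ(A) = 1

Enumerate directed cycles and compute their means (weight / length). Sample:
  cycle 0 → 0: weight = 1, length = 1, mean = 1/1 ≈ 1.000
  cycle 1 → 1: weight = 6, length = 1, mean = 6/1 ≈ 6.000
  cycle 0 → 1 → 0: weight = 13, length = 2, mean = 13/2 ≈ 6.500
  cycle 1 → 0 → 1: weight = 13, length = 2, mean = 13/2 ≈ 6.500
Minimum mean = 1.000, attained e.g. along the cycle 0 → 0 with weight 1 and length 1. So λ(A) = 1/1 = 1.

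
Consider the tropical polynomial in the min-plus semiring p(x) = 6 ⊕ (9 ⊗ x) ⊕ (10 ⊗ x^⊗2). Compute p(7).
p(7) = 6

A tropical monomial a ⊗ x^⊗i evaluates to a + i · x. Evaluating each term at x = 7:
  Term 0 contributes 6 + 0 · 7 = 6
  Term 1 contributes 9 + 1 · 7 = 16
  Term 2 contributes 10 + 2 · 7 = 24
p(7) = ⊕ of these = min[6, 16, 24] = 6.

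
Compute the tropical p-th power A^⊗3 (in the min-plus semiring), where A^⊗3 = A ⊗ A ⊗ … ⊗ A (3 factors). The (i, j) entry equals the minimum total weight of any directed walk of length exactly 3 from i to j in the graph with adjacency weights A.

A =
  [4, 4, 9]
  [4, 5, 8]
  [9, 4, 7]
A^⊗3 =
  [12, 12, 16]
  [12, 12, 16]
  [12, 12, 17]

Each entry (A^⊗3)_ij equals the minimum over all length-3 walks i = v_0 → v_1 → … → v_3 = j of Σ_t A[v_t][v_{t+1}]. For example, for (i, j) = (0, 2) we minimise over 9 possible intermediate vertex sequences; the minimum is 16, attained along the walk 0 → 0 → 1 → 2.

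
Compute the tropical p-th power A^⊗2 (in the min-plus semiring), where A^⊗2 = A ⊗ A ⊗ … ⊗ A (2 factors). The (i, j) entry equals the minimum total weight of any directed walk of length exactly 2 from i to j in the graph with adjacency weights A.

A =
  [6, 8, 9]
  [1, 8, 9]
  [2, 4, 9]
A^⊗2 =
  [9, 13, 15]
  [7, 9, 10]
  [5, 10, 11]

Each entry (A^⊗2)_ij equals the minimum over all length-2 walks i = v_0 → v_1 → … → v_2 = j of Σ_t A[v_t][v_{t+1}]. For example, for (i, j) = (0, 2) we minimise over 3 possible intermediate vertex sequences; the minimum is 15, attained along the walk 0 → 0 → 2.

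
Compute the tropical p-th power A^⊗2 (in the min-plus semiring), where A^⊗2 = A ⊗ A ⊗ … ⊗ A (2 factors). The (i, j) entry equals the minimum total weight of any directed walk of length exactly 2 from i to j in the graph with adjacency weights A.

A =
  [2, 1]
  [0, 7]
A^⊗2 =
  [1, 3]
  [2, 1]

Each entry (A^⊗2)_ij equals the minimum over all length-2 walks i = v_0 → v_1 → … → v_2 = j of Σ_t A[v_t][v_{t+1}]. For example, for (i, j) = (0, 1) we minimise over 2 possible intermediate vertex sequences; the minimum is 3, attained along the walk 0 → 0 → 1.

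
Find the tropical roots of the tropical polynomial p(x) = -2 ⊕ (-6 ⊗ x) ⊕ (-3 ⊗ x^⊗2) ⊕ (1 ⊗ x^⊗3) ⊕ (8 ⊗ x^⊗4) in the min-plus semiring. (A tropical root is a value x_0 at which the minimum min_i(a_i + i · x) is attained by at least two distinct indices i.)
Roots: {-7, -4, -3, 4}

Each tropical root is a break point of the lower envelope of the lines y = a_i + i · x (there are 5 lines, with slopes 0, 1, ..., 4). Only the lines that attain the minimum somewhere contribute to roots; other lines are dominated. Here the surviving (envelope) indices are i = 4, i = 3, i = 2, i = 1, i = 0.
Intersections between consecutive envelope lines give the roots: for adjacent envelope indices i < j the intersection is x = (a_i − a_j) / (j − i). Reading off the sorted break points: {-7, -4, -3, 4}.
Verification: at each break x_0, at least two indices attain the minimum of min_i(a_i + i · x_0).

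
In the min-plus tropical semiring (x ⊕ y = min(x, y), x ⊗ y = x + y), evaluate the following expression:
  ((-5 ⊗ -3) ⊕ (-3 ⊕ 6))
((-5 ⊗ -3) ⊕ (-3 ⊕ 6)) = -8

Expand innermost to outermost. Recall ⊕ takes the minimum of its arguments and ⊗ takes their sum. Working out the expression ((-5 ⊗ -3) ⊕ (-3 ⊕ 6)) gives -8.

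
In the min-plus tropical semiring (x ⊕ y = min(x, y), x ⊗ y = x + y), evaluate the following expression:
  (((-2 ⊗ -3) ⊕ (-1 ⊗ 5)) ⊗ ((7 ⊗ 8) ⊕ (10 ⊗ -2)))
(((-2 ⊗ -3) ⊕ (-1 ⊗ 5)) ⊗ ((7 ⊗ 8) ⊕ (10 ⊗ -2))) = 3

Expand innermost to outermost. Recall ⊕ takes the minimum of its arguments and ⊗ takes their sum. Working out the expression (((-2 ⊗ -3) ⊕ (-1 ⊗ 5)) ⊗ ((7 ⊗ 8) ⊕ (10 ⊗ -2))) gives 3.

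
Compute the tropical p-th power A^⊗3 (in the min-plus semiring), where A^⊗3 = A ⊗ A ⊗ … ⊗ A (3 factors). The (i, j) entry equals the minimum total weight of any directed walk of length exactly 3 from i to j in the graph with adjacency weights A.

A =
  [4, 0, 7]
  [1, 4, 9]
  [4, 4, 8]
A^⊗3 =
  [5, 1, 8]
  [2, 5, 10]
  [5, 5, 12]

Each entry (A^⊗3)_ij equals the minimum over all length-3 walks i = v_0 → v_1 → … → v_3 = j of Σ_t A[v_t][v_{t+1}]. For example, for (i, j) = (0, 2) we minimise over 9 possible intermediate vertex sequences; the minimum is 8, attained along the walk 0 → 1 → 0 → 2.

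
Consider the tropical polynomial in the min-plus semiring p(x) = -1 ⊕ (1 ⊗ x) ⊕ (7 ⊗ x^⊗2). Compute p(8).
p(8) = -1

A tropical monomial a ⊗ x^⊗i evaluates to a + i · x. Evaluating each term at x = 8:
  Term 0 contributes -1 + 0 · 8 = -1
  Term 1 contributes 1 + 1 · 8 = 9
  Term 2 contributes 7 + 2 · 8 = 23
p(8) = ⊕ of these = min[-1, 9, 23] = -1.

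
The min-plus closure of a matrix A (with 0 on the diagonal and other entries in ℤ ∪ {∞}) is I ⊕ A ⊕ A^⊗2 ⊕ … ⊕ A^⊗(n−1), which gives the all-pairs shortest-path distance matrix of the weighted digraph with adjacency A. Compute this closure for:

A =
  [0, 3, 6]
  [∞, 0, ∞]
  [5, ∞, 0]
Closure =
  [0, 3, 6]
  [∞, 0, ∞]
  [5, 8, 0]

This is the Floyd-Warshall all-pairs shortest-path computation. For each intermediate vertex k = 0, 1, …, 2, update dist[i][j] ← min(dist[i][j], dist[i][k] + dist[k][j]). The final matrix gives, for each (i, j), the minimum total weight of any directed path from i to j (possibly empty when i = j).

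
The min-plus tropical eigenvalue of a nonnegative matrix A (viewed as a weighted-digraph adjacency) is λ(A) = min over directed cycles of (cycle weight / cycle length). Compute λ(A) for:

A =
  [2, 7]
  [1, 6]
λ(A) = 2

Enumerate directed cycles and compute their means (weight / length). Sample:
  cycle 0 → 0: weight = 2, length = 1, mean = 2/1 ≈ 2.000
  cycle 1 → 1: weight = 6, length = 1, mean = 6/1 ≈ 6.000
  cycle 0 → 1 → 0: weight = 8, length = 2, mean = 8/2 ≈ 4.000
  cycle 1 → 0 → 1: weight = 8, length = 2, mean = 8/2 ≈ 4.000
Minimum mean = 2.000, attained e.g. along the cycle 0 → 0 with weight 2 and length 1. So λ(A) = 2/1 = 2.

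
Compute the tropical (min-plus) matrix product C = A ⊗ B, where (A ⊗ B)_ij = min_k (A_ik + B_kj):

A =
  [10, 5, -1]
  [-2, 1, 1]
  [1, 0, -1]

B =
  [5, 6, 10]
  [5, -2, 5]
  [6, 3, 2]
A ⊗ B =
  [5, 2, 1]
  [3, -1, 3]
  [5, -2, 1]

Apply the min-plus product entry-by-entry:
  C[0][0] = min over k of (A[0][0] + B[0][0] = 10 + 5 = 15, A[0][1] + B[1][0] = 5 + 5 = 10, A[0][2] + B[2][0] = -1 + 6 = 5) = 5 (attained at k = 2)
  C[0][1] = min over k of (A[0][0] + B[0][1] = 10 + 6 = 16, A[0][1] + B[1][1] = 5 + -2 = 3, A[0][2] + B[2][1] = -1 + 3 = 2) = 2 (attained at k = 2)
  C[0][2] = min over k of (A[0][0] + B[0][2] = 10 + 10 = 20, A[0][1] + B[1][2] = 5 + 5 = 10, A[0][2] + B[2][2] = -1 + 2 = 1) = 1 (attained at k = 2)
  C[1][0] = min over k of (A[1][0] + B[0][0] = -2 + 5 = 3, A[1][1] + B[1][0] = 1 + 5 = 6, A[1][2] + B[2][0] = 1 + 6 = 7) = 3 (attained at k = 0)
  C[1][1] = min over k of (A[1][0] + B[0][1] = -2 + 6 = 4, A[1][1] + B[1][1] = 1 + -2 = -1, A[1][2] + B[2][1] = 1 + 3 = 4) = -1 (attained at k = 1)
  C[1][2] = min over k of (A[1][0] + B[0][2] = -2 + 10 = 8, A[1][1] + B[1][2] = 1 + 5 = 6, A[1][2] + B[2][2] = 1 + 2 = 3) = 3 (attained at k = 2)
  C[2][0] = min over k of (A[2][0] + B[0][0] = 1 + 5 = 6, A[2][1] + B[1][0] = 0 + 5 = 5, A[2][2] + B[2][0] = -1 + 6 = 5) = 5 (attained at k = 1)
  C[2][1] = min over k of (A[2][0] + B[0][1] = 1 + 6 = 7, A[2][1] + B[1][1] = 0 + -2 = -2, A[2][2] + B[2][1] = -1 + 3 = 2) = -2 (attained at k = 1)
  C[2][2] = min over k of (A[2][0] + B[0][2] = 1 + 10 = 11, A[2][1] + B[1][2] = 0 + 5 = 5, A[2][2] + B[2][2] = -1 + 2 = 1) = 1 (attained at k = 2)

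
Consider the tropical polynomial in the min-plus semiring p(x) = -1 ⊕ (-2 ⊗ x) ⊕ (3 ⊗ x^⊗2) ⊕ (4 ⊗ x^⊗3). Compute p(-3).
p(-3) = -5

A tropical monomial a ⊗ x^⊗i evaluates to a + i · x. Evaluating each term at x = -3:
  Term 0 contributes -1 + 0 · -3 = -1
  Term 1 contributes -2 + 1 · -3 = -5
  Term 2 contributes 3 + 2 · -3 = -3
  Term 3 contributes 4 + 3 · -3 = -5
p(-3) = ⊕ of these = min[-1, -5, -3, -5] = -5.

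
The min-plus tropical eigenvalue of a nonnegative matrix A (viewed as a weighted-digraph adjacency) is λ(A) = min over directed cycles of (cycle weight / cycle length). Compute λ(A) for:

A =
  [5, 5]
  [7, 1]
λ(A) = 1

Enumerate directed cycles and compute their means (weight / length). Sample:
  cycle 0 → 0: weight = 5, length = 1, mean = 5/1 ≈ 5.000
  cycle 1 → 1: weight = 1, length = 1, mean = 1/1 ≈ 1.000
  cycle 0 → 1 → 0: weight = 12, length = 2, mean = 12/2 ≈ 6.000
  cycle 1 → 0 → 1: weight = 12, length = 2, mean = 12/2 ≈ 6.000
Minimum mean = 1.000, attained e.g. along the cycle 1 → 1 with weight 1 and length 1. So λ(A) = 1/1 = 1.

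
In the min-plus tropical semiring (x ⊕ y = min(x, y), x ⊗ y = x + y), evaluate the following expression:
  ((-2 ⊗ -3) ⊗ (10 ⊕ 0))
((-2 ⊗ -3) ⊗ (10 ⊕ 0)) = -5

Expand innermost to outermost. Recall ⊕ takes the minimum of its arguments and ⊗ takes their sum. Working out the expression ((-2 ⊗ -3) ⊗ (10 ⊕ 0)) gives -5.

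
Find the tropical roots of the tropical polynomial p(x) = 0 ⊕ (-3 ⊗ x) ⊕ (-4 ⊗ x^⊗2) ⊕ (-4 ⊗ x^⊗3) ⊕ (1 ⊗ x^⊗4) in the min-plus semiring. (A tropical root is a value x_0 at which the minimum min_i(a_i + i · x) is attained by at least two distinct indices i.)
Roots: {-5, 0, 1, 3}

Each tropical root is a break point of the lower envelope of the lines y = a_i + i · x (there are 5 lines, with slopes 0, 1, ..., 4). Only the lines that attain the minimum somewhere contribute to roots; other lines are dominated. Here the surviving (envelope) indices are i = 4, i = 3, i = 2, i = 1, i = 0.
Intersections between consecutive envelope lines give the roots: for adjacent envelope indices i < j the intersection is x = (a_i − a_j) / (j − i). Reading off the sorted break points: {-5, 0, 1, 3}.
Verification: at each break x_0, at least two indices attain the minimum of min_i(a_i + i · x_0).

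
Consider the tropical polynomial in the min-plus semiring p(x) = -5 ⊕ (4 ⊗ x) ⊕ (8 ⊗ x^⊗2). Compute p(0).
p(0) = -5

A tropical monomial a ⊗ x^⊗i evaluates to a + i · x. Evaluating each term at x = 0:
  Term 0 contributes -5 + 0 · 0 = -5
  Term 1 contributes 4 + 1 · 0 = 4
  Term 2 contributes 8 + 2 · 0 = 8
p(0) = ⊕ of these = min[-5, 4, 8] = -5.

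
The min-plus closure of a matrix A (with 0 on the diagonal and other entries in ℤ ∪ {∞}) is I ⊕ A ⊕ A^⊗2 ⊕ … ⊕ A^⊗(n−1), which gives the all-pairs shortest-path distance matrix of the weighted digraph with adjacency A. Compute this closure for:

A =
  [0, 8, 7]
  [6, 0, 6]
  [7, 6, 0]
Closure =
  [0, 8, 7]
  [6, 0, 6]
  [7, 6, 0]

This is the Floyd-Warshall all-pairs shortest-path computation. For each intermediate vertex k = 0, 1, …, 2, update dist[i][j] ← min(dist[i][j], dist[i][k] + dist[k][j]). The final matrix gives, for each (i, j), the minimum total weight of any directed path from i to j (possibly empty when i = j).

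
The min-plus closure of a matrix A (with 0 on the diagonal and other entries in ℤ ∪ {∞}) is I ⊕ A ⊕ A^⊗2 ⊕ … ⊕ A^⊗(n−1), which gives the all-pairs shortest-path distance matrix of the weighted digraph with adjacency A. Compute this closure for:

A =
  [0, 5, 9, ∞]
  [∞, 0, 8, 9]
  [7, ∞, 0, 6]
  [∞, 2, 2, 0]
Closure =
  [0, 5, 9, 14]
  [15, 0, 8, 9]
  [7, 8, 0, 6]
  [9, 2, 2, 0]

This is the Floyd-Warshall all-pairs shortest-path computation. For each intermediate vertex k = 0, 1, …, 3, update dist[i][j] ← min(dist[i][j], dist[i][k] + dist[k][j]). The final matrix gives, for each (i, j), the minimum total weight of any directed path from i to j (possibly empty when i = j).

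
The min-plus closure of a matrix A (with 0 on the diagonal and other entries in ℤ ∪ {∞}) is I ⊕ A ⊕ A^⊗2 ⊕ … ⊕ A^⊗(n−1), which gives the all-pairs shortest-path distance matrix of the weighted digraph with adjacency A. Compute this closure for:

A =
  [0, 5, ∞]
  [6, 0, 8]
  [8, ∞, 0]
Closure =
  [0, 5, 13]
  [6, 0, 8]
  [8, 13, 0]

This is the Floyd-Warshall all-pairs shortest-path computation. For each intermediate vertex k = 0, 1, …, 2, update dist[i][j] ← min(dist[i][j], dist[i][k] + dist[k][j]). The final matrix gives, for each (i, j), the minimum total weight of any directed path from i to j (possibly empty when i = j).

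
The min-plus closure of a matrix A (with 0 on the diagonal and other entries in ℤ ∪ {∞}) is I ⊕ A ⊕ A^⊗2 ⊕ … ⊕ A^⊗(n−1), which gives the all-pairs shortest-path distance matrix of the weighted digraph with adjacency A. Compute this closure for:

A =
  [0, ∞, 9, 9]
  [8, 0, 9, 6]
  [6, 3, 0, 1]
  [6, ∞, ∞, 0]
Closure =
  [0, 12, 9, 9]
  [8, 0, 9, 6]
  [6, 3, 0, 1]
  [6, 18, 15, 0]

This is the Floyd-Warshall all-pairs shortest-path computation. For each intermediate vertex k = 0, 1, …, 3, update dist[i][j] ← min(dist[i][j], dist[i][k] + dist[k][j]). The final matrix gives, for each (i, j), the minimum total weight of any directed path from i to j (possibly empty when i = j).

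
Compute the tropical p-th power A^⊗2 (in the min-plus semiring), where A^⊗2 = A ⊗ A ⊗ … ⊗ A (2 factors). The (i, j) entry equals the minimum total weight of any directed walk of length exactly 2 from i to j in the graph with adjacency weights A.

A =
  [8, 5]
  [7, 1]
A^⊗2 =
  [12, 6]
  [8, 2]

Each entry (A^⊗2)_ij equals the minimum over all length-2 walks i = v_0 → v_1 → … → v_2 = j of Σ_t A[v_t][v_{t+1}]. For example, for (i, j) = (0, 1) we minimise over 2 possible intermediate vertex sequences; the minimum is 6, attained along the walk 0 → 1 → 1.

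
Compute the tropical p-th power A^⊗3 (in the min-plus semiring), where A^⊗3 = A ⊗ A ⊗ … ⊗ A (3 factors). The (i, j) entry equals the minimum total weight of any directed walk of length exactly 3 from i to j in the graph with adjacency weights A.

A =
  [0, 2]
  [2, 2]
A^⊗3 =
  [0, 2]
  [2, 4]

Each entry (A^⊗3)_ij equals the minimum over all length-3 walks i = v_0 → v_1 → … → v_3 = j of Σ_t A[v_t][v_{t+1}]. For example, for (i, j) = (0, 1) we minimise over 4 possible intermediate vertex sequences; the minimum is 2, attained along the walk 0 → 0 → 0 → 1.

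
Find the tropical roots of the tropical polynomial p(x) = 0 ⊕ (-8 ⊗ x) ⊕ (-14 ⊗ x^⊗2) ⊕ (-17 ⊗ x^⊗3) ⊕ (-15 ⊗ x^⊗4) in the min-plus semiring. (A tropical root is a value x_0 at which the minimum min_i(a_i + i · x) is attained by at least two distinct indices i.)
Roots: {-2, 3, 6, 8}

Each tropical root is a break point of the lower envelope of the lines y = a_i + i · x (there are 5 lines, with slopes 0, 1, ..., 4). Only the lines that attain the minimum somewhere contribute to roots; other lines are dominated. Here the surviving (envelope) indices are i = 4, i = 3, i = 2, i = 1, i = 0.
Intersections between consecutive envelope lines give the roots: for adjacent envelope indices i < j the intersection is x = (a_i − a_j) / (j − i). Reading off the sorted break points: {-2, 3, 6, 8}.
Verification: at each break x_0, at least two indices attain the minimum of min_i(a_i + i · x_0).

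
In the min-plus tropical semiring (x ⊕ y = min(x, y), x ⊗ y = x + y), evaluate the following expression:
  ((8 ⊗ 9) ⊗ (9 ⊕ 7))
((8 ⊗ 9) ⊗ (9 ⊕ 7)) = 24

Expand innermost to outermost. Recall ⊕ takes the minimum of its arguments and ⊗ takes their sum. Working out the expression ((8 ⊗ 9) ⊗ (9 ⊕ 7)) gives 24.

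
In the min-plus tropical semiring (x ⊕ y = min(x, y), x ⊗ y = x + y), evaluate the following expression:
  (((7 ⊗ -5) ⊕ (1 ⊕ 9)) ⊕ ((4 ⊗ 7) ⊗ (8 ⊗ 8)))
(((7 ⊗ -5) ⊕ (1 ⊕ 9)) ⊕ ((4 ⊗ 7) ⊗ (8 ⊗ 8))) = 1

Expand innermost to outermost. Recall ⊕ takes the minimum of its arguments and ⊗ takes their sum. Working out the expression (((7 ⊗ -5) ⊕ (1 ⊕ 9)) ⊕ ((4 ⊗ 7) ⊗ (8 ⊗ 8))) gives 1.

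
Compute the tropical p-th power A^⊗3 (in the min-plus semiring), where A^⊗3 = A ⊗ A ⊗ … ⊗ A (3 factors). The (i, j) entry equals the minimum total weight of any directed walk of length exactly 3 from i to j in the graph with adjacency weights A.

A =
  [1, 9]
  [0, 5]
A^⊗3 =
  [3, 11]
  [2, 10]

Each entry (A^⊗3)_ij equals the minimum over all length-3 walks i = v_0 → v_1 → … → v_3 = j of Σ_t A[v_t][v_{t+1}]. For example, for (i, j) = (0, 1) we minimise over 4 possible intermediate vertex sequences; the minimum is 11, attained along the walk 0 → 0 → 0 → 1.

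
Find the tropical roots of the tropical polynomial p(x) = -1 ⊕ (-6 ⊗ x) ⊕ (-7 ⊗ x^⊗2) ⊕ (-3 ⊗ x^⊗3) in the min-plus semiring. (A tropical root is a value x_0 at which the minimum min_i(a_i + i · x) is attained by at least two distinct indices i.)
Roots: {-4, 1, 5}

Each tropical root is a break point of the lower envelope of the lines y = a_i + i · x (there are 4 lines, with slopes 0, 1, ..., 3). Only the lines that attain the minimum somewhere contribute to roots; other lines are dominated. Here the surviving (envelope) indices are i = 3, i = 2, i = 1, i = 0.
Intersections between consecutive envelope lines give the roots: for adjacent envelope indices i < j the intersection is x = (a_i − a_j) / (j − i). Reading off the sorted break points: {-4, 1, 5}.
Verification: at each break x_0, at least two indices attain the minimum of min_i(a_i + i · x_0).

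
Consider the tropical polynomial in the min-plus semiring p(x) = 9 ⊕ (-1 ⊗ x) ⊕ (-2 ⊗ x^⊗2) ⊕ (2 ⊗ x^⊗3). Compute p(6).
p(6) = 5

A tropical monomial a ⊗ x^⊗i evaluates to a + i · x. Evaluating each term at x = 6:
  Term 0 contributes 9 + 0 · 6 = 9
  Term 1 contributes -1 + 1 · 6 = 5
  Term 2 contributes -2 + 2 · 6 = 10
  Term 3 contributes 2 + 3 · 6 = 20
p(6) = ⊕ of these = min[9, 5, 10, 20] = 5.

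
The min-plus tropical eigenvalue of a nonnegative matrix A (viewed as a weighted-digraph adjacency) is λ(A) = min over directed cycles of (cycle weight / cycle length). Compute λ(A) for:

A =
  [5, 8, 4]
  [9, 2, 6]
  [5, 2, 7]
λ(A) = 2

Enumerate directed cycles and compute their means (weight / length). Sample:
  cycle 0 → 0: weight = 5, length = 1, mean = 5/1 ≈ 5.000
  cycle 1 → 1: weight = 2, length = 1, mean = 2/1 ≈ 2.000
  cycle 2 → 2: weight = 7, length = 1, mean = 7/1 ≈ 7.000
  cycle 0 → 1 → 0: weight = 17, length = 2, mean = 17/2 ≈ 8.500
  cycle 0 → 2 → 0: weight = 9, length = 2, mean = 9/2 ≈ 4.500
  cycle 1 → 0 → 1: weight = 17, length = 2, mean = 17/2 ≈ 8.500
Minimum mean = 2.000, attained e.g. along the cycle 1 → 1 with weight 2 and length 1. So λ(A) = 2/1 = 2.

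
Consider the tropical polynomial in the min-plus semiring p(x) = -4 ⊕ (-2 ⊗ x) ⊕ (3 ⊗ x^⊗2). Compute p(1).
p(1) = -4

A tropical monomial a ⊗ x^⊗i evaluates to a + i · x. Evaluating each term at x = 1:
  Term 0 contributes -4 + 0 · 1 = -4
  Term 1 contributes -2 + 1 · 1 = -1
  Term 2 contributes 3 + 2 · 1 = 5
p(1) = ⊕ of these = min[-4, -1, 5] = -4.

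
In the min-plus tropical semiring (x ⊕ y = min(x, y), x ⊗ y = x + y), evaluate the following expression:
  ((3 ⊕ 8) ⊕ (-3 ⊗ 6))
((3 ⊕ 8) ⊕ (-3 ⊗ 6)) = 3

Expand innermost to outermost. Recall ⊕ takes the minimum of its arguments and ⊗ takes their sum. Working out the expression ((3 ⊕ 8) ⊕ (-3 ⊗ 6)) gives 3.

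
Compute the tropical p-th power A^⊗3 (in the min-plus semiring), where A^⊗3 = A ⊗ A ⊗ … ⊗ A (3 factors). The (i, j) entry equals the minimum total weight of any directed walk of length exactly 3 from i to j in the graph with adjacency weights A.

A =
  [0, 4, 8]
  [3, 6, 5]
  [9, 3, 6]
A^⊗3 =
  [0, 4, 8]
  [3, 7, 11]
  [6, 10, 14]

Each entry (A^⊗3)_ij equals the minimum over all length-3 walks i = v_0 → v_1 → … → v_3 = j of Σ_t A[v_t][v_{t+1}]. For example, for (i, j) = (0, 2) we minimise over 9 possible intermediate vertex sequences; the minimum is 8, attained along the walk 0 → 0 → 0 → 2.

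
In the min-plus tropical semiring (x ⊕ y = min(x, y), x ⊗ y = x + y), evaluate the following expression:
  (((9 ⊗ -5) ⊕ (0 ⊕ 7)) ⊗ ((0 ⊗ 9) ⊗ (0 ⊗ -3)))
(((9 ⊗ -5) ⊕ (0 ⊕ 7)) ⊗ ((0 ⊗ 9) ⊗ (0 ⊗ -3))) = 6

Expand innermost to outermost. Recall ⊕ takes the minimum of its arguments and ⊗ takes their sum. Working out the expression (((9 ⊗ -5) ⊕ (0 ⊕ 7)) ⊗ ((0 ⊗ 9) ⊗ (0 ⊗ -3))) gives 6.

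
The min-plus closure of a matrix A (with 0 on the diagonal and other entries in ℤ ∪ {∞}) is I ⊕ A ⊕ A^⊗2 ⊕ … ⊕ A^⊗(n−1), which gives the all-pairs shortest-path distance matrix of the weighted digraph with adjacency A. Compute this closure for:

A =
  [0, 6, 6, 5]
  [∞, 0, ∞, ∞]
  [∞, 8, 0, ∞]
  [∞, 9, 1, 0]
Closure =
  [0, 6, 6, 5]
  [∞, 0, ∞, ∞]
  [∞, 8, 0, ∞]
  [∞, 9, 1, 0]

This is the Floyd-Warshall all-pairs shortest-path computation. For each intermediate vertex k = 0, 1, …, 3, update dist[i][j] ← min(dist[i][j], dist[i][k] + dist[k][j]). The final matrix gives, for each (i, j), the minimum total weight of any directed path from i to j (possibly empty when i = j).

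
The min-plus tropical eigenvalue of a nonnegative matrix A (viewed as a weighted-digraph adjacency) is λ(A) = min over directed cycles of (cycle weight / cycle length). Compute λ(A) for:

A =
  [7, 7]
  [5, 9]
λ(A) = 6

Enumerate directed cycles and compute their means (weight / length). Sample:
  cycle 0 → 0: weight = 7, length = 1, mean = 7/1 ≈ 7.000
  cycle 1 → 1: weight = 9, length = 1, mean = 9/1 ≈ 9.000
  cycle 0 → 1 → 0: weight = 12, length = 2, mean = 12/2 ≈ 6.000
  cycle 1 → 0 → 1: weight = 12, length = 2, mean = 12/2 ≈ 6.000
Minimum mean = 6.000, attained e.g. along the cycle 0 → 1 → 0 with weight 12 and length 2. So λ(A) = 12/2 = 6.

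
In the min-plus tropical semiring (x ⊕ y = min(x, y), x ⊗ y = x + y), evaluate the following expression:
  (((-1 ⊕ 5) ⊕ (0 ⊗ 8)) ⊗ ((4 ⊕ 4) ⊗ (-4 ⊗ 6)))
(((-1 ⊕ 5) ⊕ (0 ⊗ 8)) ⊗ ((4 ⊕ 4) ⊗ (-4 ⊗ 6))) = 5

Expand innermost to outermost. Recall ⊕ takes the minimum of its arguments and ⊗ takes their sum. Working out the expression (((-1 ⊕ 5) ⊕ (0 ⊗ 8)) ⊗ ((4 ⊕ 4) ⊗ (-4 ⊗ 6))) gives 5.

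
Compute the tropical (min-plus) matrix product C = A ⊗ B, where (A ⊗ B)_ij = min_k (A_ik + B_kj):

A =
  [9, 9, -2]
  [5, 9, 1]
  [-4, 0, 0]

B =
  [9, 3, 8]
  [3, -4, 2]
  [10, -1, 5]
A ⊗ B =
  [8, -3, 3]
  [11, 0, 6]
  [3, -4, 2]

Apply the min-plus product entry-by-entry:
  C[0][0] = min over k of (A[0][0] + B[0][0] = 9 + 9 = 18, A[0][1] + B[1][0] = 9 + 3 = 12, A[0][2] + B[2][0] = -2 + 10 = 8) = 8 (attained at k = 2)
  C[0][1] = min over k of (A[0][0] + B[0][1] = 9 + 3 = 12, A[0][1] + B[1][1] = 9 + -4 = 5, A[0][2] + B[2][1] = -2 + -1 = -3) = -3 (attained at k = 2)
  C[0][2] = min over k of (A[0][0] + B[0][2] = 9 + 8 = 17, A[0][1] + B[1][2] = 9 + 2 = 11, A[0][2] + B[2][2] = -2 + 5 = 3) = 3 (attained at k = 2)
  C[1][0] = min over k of (A[1][0] + B[0][0] = 5 + 9 = 14, A[1][1] + B[1][0] = 9 + 3 = 12, A[1][2] + B[2][0] = 1 + 10 = 11) = 11 (attained at k = 2)
  C[1][1] = min over k of (A[1][0] + B[0][1] = 5 + 3 = 8, A[1][1] + B[1][1] = 9 + -4 = 5, A[1][2] + B[2][1] = 1 + -1 = 0) = 0 (attained at k = 2)
  C[1][2] = min over k of (A[1][0] + B[0][2] = 5 + 8 = 13, A[1][1] + B[1][2] = 9 + 2 = 11, A[1][2] + B[2][2] = 1 + 5 = 6) = 6 (attained at k = 2)
  C[2][0] = min over k of (A[2][0] + B[0][0] = -4 + 9 = 5, A[2][1] + B[1][0] = 0 + 3 = 3, A[2][2] + B[2][0] = 0 + 10 = 10) = 3 (attained at k = 1)
  C[2][1] = min over k of (A[2][0] + B[0][1] = -4 + 3 = -1, A[2][1] + B[1][1] = 0 + -4 = -4, A[2][2] + B[2][1] = 0 + -1 = -1) = -4 (attained at k = 1)
  C[2][2] = min over k of (A[2][0] + B[0][2] = -4 + 8 = 4, A[2][1] + B[1][2] = 0 + 2 = 2, A[2][2] + B[2][2] = 0 + 5 = 5) = 2 (attained at k = 1)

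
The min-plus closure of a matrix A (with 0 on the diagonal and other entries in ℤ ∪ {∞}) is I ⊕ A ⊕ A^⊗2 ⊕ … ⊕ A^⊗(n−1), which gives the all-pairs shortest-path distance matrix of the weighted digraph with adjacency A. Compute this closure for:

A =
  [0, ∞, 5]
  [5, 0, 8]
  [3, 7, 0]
Closure =
  [0, 12, 5]
  [5, 0, 8]
  [3, 7, 0]

This is the Floyd-Warshall all-pairs shortest-path computation. For each intermediate vertex k = 0, 1, …, 2, update dist[i][j] ← min(dist[i][j], dist[i][k] + dist[k][j]). The final matrix gives, for each (i, j), the minimum total weight of any directed path from i to j (possibly empty when i = j).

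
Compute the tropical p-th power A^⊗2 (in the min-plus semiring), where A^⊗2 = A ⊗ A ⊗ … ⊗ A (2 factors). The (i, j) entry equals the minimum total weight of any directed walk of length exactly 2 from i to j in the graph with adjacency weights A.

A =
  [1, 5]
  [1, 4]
A^⊗2 =
  [2, 6]
  [2, 6]

Each entry (A^⊗2)_ij equals the minimum over all length-2 walks i = v_0 → v_1 → … → v_2 = j of Σ_t A[v_t][v_{t+1}]. For example, for (i, j) = (0, 1) we minimise over 2 possible intermediate vertex sequences; the minimum is 6, attained along the walk 0 → 0 → 1.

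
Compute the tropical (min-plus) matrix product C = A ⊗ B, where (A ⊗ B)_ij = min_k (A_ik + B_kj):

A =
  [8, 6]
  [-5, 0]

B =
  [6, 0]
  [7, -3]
A ⊗ B =
  [13, 3]
  [1, -5]

Apply the min-plus product entry-by-entry:
  C[0][0] = min over k of (A[0][0] + B[0][0] = 8 + 6 = 14, A[0][1] + B[1][0] = 6 + 7 = 13) = 13 (attained at k = 1)
  C[0][1] = min over k of (A[0][0] + B[0][1] = 8 + 0 = 8, A[0][1] + B[1][1] = 6 + -3 = 3) = 3 (attained at k = 1)
  C[1][0] = min over k of (A[1][0] + B[0][0] = -5 + 6 = 1, A[1][1] + B[1][0] = 0 + 7 = 7) = 1 (attained at k = 0)
  C[1][1] = min over k of (A[1][0] + B[0][1] = -5 + 0 = -5, A[1][1] + B[1][1] = 0 + -3 = -3) = -5 (attained at k = 0)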